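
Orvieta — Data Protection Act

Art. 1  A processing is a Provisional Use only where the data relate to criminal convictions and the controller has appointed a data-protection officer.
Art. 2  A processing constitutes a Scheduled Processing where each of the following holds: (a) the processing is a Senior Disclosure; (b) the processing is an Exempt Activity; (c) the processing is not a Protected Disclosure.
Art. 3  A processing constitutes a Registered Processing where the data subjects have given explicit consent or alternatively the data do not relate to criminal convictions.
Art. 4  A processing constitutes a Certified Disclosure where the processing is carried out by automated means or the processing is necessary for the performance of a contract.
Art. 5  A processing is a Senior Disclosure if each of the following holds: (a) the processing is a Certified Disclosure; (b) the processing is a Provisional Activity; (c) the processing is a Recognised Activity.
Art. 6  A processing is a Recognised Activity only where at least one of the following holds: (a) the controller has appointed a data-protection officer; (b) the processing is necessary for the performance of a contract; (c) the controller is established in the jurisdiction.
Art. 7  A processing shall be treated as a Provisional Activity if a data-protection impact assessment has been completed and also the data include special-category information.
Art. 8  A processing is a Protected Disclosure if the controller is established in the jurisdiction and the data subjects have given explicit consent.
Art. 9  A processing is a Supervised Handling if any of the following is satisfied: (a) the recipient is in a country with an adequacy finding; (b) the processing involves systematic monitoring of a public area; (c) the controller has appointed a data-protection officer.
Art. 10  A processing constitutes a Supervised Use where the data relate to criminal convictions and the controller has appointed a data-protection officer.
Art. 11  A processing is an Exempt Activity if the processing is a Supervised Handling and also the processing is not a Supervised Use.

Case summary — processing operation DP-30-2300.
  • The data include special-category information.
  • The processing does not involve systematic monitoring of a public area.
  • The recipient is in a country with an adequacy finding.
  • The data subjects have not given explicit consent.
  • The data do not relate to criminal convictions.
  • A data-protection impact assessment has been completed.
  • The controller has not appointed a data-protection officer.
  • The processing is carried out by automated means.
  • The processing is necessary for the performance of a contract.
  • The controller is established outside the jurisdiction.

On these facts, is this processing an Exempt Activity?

Under article 9: the recipient is in a country with an adequacy finding? yes; or the processing involves systematic monitoring of a public area? no; or the controller has appointed a data-protection officer? no. So the processing is a Supervised Handling.
Under article 10: the data relate to criminal convictions? no; and the controller has appointed a data-protection officer? no. So the processing is not a Supervised Use.
Under article 11: Supervised Handling (article 9)? yes; and not a Supervised Use (article 10)? yes. So the processing is an Exempt Activity.

Yes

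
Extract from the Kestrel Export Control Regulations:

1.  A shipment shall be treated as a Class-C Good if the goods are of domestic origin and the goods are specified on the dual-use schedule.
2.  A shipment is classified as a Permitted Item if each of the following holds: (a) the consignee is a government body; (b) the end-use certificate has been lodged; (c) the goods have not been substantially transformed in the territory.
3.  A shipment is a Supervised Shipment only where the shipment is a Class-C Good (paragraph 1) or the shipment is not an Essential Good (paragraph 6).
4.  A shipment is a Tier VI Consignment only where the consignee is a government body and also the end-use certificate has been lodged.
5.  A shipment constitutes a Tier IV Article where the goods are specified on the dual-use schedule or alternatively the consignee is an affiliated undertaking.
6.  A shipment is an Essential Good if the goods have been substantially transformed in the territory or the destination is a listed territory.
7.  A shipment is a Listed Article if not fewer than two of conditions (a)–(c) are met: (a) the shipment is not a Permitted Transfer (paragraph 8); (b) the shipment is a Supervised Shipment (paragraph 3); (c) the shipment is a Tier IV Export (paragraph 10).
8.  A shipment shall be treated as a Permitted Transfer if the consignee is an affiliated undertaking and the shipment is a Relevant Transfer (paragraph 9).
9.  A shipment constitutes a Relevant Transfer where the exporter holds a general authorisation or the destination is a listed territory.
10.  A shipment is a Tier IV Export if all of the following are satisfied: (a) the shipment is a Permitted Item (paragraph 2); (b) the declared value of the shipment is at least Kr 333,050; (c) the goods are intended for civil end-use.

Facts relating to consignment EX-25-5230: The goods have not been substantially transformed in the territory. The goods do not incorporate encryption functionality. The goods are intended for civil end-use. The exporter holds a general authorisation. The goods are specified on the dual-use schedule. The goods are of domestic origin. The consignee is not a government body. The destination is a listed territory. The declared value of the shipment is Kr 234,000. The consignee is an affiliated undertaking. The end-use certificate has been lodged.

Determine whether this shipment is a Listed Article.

Under paragraph 9: the exporter holds a general authorisation? yes; or the destination is a listed territory? yes. So the shipment is a Relevant Transfer.
Under paragraph 8: the consignee is an affiliated undertaking? yes; and Relevant Transfer (paragraph 9)? yes. So the shipment is a Permitted Transfer.
Under paragraph 1: the goods are of domestic origin? yes; and the goods are specified on the dual-use schedule? yes. So the shipment is a Class-C Good.
Under paragraph 6: the goods have been substantially transformed in the territory? no; or the destination is a listed territory? yes. So the shipment is an Essential Good.
Under paragraph 3: Class-C Good (paragraph 1)? yes; or not an Essential Good (paragraph 6)? no. So the shipment is a Supervised Shipment.
Under paragraph 2: the consignee is a government body? no; and the end-use certificate has been lodged? yes; and the goods have not been substantially transformed in the territory? yes. So the shipment is not a Permitted Item.
Under paragraph 10: Permitted Item (paragraph 2)? no; and declared value of the shipment: Kr 234,000 ≥ Kr 333,050? no; and the goods are intended for civil end-use? yes. So the shipment is not a Tier IV Export.
Under paragraph 7: not a Permitted Transfer (paragraph 8)? no; Supervised Shipment (paragraph 3)? yes; Tier IV Export (paragraph 10)? no — 1 of 3 hold (need ≥2) → not satisfied.

No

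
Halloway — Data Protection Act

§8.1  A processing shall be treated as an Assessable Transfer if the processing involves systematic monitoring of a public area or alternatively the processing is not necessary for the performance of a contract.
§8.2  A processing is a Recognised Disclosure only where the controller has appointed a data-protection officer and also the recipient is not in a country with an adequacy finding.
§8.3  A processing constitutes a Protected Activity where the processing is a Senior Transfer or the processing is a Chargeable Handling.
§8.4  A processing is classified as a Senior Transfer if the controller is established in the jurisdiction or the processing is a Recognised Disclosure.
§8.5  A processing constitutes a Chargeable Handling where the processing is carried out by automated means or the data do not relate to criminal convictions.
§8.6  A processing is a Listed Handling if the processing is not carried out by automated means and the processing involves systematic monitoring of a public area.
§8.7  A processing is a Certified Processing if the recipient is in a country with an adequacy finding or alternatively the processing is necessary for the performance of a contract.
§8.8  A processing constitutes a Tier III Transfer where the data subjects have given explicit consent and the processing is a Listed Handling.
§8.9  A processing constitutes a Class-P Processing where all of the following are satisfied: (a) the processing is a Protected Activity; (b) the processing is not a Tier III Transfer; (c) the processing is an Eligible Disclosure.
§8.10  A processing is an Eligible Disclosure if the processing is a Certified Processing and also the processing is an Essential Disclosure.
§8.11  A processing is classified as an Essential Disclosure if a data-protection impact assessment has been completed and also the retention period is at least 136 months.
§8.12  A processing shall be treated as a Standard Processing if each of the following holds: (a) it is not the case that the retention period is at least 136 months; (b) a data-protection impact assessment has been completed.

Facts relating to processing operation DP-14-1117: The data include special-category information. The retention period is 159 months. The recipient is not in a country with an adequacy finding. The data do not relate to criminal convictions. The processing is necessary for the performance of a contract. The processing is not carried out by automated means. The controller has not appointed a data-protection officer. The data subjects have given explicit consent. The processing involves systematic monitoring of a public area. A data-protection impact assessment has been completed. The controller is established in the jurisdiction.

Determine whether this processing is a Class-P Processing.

§8.2 — Recognised Disclosure: [the controller has appointed a data-protection officer? no] AND [the recipient is not in a country with an adequacy finding? yes] → not satisfied.
§8.4 — Senior Transfer: [the controller is established in the jurisdiction? yes] OR [Recognised Disclosure (§8.2)? no] → satisfied.
§8.5 — Chargeable Handling: [the processing is carried out by automated means? no] OR [the data do not relate to criminal convictions? yes] → satisfied.
§8.3 — Protected Activity: [Senior Transfer (§8.4)? yes] OR [Chargeable Handling (§8.5)? yes] → satisfied.
§8.6 — Listed Handling: [the processing is not carried out by automated means? yes] AND [the processing involves systematic monitoring of a public area? yes] → satisfied.
§8.8 — Tier III Transfer: [the data subjects have given explicit consent? yes] AND [Listed Handling (§8.6)? yes] → satisfied.
§8.7 — Certified Processing: [the recipient is in a country with an adequacy finding? no] OR [the processing is necessary for the performance of a contract? yes] → satisfied.
§8.11 — Essential Disclosure: [a data-protection impact assessment has been completed? yes] AND [retention period: 159 months ≥ 136 months? yes] → satisfied.
§8.10 — Eligible Disclosure: [Certified Processing (§8.7)? yes] AND [Essential Disclosure (§8.11)? yes] → satisfied.
§8.9 — Class-P Processing: [Protected Activity (§8.3)? yes] AND [not a Tier III Transfer (§8.8)? no] AND [Eligible Disclosure (§8.10)? yes] → not satisfied.

No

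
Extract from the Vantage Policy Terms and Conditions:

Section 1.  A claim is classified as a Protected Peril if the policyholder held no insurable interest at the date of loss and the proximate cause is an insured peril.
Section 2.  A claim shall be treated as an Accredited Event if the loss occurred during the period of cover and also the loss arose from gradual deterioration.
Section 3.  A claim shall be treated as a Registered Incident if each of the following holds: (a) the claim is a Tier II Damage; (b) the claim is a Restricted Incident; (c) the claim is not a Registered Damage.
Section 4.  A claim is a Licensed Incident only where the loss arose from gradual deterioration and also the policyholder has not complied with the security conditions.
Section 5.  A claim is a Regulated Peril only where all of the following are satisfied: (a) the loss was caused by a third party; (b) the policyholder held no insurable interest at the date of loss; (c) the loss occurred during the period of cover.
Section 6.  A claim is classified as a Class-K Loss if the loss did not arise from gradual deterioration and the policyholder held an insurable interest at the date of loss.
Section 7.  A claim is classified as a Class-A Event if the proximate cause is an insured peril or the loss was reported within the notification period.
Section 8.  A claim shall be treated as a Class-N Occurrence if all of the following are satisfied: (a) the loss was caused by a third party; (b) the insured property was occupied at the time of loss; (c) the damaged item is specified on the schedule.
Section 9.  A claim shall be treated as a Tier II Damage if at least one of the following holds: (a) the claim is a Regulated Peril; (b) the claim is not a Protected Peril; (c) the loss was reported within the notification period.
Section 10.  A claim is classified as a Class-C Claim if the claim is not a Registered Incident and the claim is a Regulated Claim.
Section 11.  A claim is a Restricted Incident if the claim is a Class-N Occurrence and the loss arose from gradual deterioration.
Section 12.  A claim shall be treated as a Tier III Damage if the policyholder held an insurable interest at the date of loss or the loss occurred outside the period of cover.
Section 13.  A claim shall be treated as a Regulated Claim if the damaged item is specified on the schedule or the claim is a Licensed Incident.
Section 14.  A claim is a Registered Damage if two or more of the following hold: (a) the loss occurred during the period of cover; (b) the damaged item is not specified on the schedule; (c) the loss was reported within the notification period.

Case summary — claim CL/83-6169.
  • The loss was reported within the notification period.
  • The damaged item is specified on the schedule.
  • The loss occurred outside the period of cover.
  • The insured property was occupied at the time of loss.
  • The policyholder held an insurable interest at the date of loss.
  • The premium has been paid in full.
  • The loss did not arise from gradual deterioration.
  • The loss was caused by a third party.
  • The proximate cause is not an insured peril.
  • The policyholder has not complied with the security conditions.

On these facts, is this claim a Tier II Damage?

section 5 — Regulated Peril: [the loss was caused by a third party? yes] AND [the policyholder held no insurable interest at the date of loss? no] AND [the loss occurred during the period of cover? no] → not satisfied.
section 1 — Protected Peril: [the policyholder held no insurable interest at the date of loss? no] AND [the proximate cause is an insured peril? no] → not satisfied.
section 9 — Tier II Damage: [Regulated Peril (section 5)? no] OR [not a Protected Peril (section 1)? yes] OR [the loss was reported within the notification period? yes] → satisfied.

Yes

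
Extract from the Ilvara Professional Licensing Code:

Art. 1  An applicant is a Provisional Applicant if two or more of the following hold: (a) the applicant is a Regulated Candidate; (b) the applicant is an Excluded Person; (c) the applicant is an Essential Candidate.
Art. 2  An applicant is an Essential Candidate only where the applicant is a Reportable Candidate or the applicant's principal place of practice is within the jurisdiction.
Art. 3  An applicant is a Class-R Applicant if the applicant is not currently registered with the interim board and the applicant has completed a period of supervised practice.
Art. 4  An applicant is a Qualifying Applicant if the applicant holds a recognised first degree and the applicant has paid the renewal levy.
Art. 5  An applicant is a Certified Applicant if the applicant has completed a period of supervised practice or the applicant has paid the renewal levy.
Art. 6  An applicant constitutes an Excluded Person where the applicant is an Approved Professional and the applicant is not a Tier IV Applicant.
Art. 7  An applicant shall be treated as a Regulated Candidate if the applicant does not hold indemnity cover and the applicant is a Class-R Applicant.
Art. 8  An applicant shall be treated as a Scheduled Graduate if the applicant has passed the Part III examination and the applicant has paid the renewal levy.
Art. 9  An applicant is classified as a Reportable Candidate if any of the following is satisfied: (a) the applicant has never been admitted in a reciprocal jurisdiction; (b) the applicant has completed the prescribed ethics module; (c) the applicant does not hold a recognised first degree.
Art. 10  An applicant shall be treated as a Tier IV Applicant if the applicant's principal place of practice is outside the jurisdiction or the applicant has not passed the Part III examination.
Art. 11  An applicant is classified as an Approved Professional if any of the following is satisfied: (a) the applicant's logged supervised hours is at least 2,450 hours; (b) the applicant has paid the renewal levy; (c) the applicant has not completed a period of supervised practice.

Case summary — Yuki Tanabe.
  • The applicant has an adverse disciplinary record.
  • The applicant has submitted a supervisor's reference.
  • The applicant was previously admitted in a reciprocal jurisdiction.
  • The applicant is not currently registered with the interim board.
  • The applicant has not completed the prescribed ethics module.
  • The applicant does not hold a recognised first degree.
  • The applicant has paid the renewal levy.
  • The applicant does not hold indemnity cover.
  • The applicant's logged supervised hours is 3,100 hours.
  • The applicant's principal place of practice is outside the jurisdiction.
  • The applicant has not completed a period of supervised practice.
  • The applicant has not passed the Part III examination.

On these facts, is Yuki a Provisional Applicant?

No

article 3 — Class-R Applicant: [the applicant is not currently registered with the interim board? yes] AND [the applicant has completed a period of supervised practice? no] → not satisfied.
article 7 — Regulated Candidate: [the applicant does not hold indemnity cover? yes] AND [Class-R Applicant (article 3)? no] → not satisfied.
article 11 — Approved Professional: [applicant's logged supervised hours: 3,100 hours ≥ 2,450 hours? yes] OR [the applicant has paid the renewal levy? yes] OR [the applicant has not completed a period of supervised practice? yes] → satisfied.
article 10 — Tier IV Applicant: [the applicant's principal place of practice is outside the jurisdiction? yes] OR [the applicant has not passed the Part III examination? yes] → satisfied.
article 6 — Excluded Person: [Approved Professional (article 11)? yes] AND [not a Tier IV Applicant (article 10)? no] → not satisfied.
article 9 — Reportable Candidate: [the applicant has never been admitted in a reciprocal jurisdiction? no] OR [the applicant has completed the prescribed ethics module? no] OR [the applicant does not hold a recognised first degree? yes] → satisfied.
article 2 — Essential Candidate: [Reportable Candidate (article 9)? yes] OR [the applicant's principal place of practice is within the jurisdiction? no] → satisfied.
article 1 — Provisional Applicant: Regulated Candidate (article 7)? no; Excluded Person (article 6)? no; Essential Candidate (article 2)? yes — 1 of 3 hold (need ≥2) → not satisfied.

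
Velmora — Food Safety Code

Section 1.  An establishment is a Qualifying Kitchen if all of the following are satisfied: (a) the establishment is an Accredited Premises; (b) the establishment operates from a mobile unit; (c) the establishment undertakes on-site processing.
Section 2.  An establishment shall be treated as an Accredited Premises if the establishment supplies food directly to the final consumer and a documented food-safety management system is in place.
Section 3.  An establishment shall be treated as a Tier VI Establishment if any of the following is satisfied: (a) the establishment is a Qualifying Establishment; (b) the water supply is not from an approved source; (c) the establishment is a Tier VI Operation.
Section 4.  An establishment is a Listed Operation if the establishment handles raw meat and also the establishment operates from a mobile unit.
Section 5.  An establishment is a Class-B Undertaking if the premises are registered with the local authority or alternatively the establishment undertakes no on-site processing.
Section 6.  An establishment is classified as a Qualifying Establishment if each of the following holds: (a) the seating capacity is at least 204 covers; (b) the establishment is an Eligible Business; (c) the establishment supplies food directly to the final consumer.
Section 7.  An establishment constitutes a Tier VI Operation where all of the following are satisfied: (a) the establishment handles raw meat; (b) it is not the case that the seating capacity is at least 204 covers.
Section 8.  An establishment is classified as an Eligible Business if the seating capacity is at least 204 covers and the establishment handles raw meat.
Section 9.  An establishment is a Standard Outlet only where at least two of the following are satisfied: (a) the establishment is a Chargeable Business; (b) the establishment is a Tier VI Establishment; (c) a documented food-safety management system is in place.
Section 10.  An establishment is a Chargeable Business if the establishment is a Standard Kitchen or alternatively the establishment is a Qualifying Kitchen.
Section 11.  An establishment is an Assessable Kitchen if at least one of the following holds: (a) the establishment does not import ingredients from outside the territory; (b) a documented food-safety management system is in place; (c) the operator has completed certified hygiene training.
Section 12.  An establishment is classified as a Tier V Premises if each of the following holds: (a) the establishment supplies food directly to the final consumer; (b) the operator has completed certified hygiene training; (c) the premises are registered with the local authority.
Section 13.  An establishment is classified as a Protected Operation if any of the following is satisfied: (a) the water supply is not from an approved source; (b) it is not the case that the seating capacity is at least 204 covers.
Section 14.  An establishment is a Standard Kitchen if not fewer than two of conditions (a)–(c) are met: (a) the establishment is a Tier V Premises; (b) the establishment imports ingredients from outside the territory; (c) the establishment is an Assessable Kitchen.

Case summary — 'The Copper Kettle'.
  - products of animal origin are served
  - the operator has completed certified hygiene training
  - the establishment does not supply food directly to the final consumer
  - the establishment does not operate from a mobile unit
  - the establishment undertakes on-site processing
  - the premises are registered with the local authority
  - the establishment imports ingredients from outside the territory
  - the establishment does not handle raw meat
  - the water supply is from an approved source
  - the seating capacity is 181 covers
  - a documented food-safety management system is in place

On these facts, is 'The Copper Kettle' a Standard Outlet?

Yes

section 12 — Tier V Premises: [the establishment supplies food directly to the final consumer? no] AND [the operator has completed certified hygiene training? yes] AND [the premises are registered with the local authority? yes] → not satisfied.
section 11 — Assessable Kitchen: [the establishment does not import ingredients from outside the territory? no] OR [a documented food-safety management system is in place? yes] OR [the operator has completed certified hygiene training? yes] → satisfied.
section 14 — Standard Kitchen: Tier V Premises (section 12)? no; the establishment imports ingredients from outside the territory? yes; Assessable Kitchen (section 11)? yes — 2 of 3 hold (need ≥2) → satisfied.
section 2 — Accredited Premises: [the establishment supplies food directly to the final consumer? no] AND [a documented food-safety management system is in place? yes] → not satisfied.
section 1 — Qualifying Kitchen: [Accredited Premises (section 2)? no] AND [the establishment operates from a mobile unit? no] AND [the establishment undertakes on-site processing? yes] → not satisfied.
section 10 — Chargeable Business: [Standard Kitchen (section 14)? yes] OR [Qualifying Kitchen (section 1)? no] → satisfied.
section 8 — Eligible Business: [seating capacity: 181 covers ≥ 204 covers? no] AND [the establishment handles raw meat? no] → not satisfied.
section 6 — Qualifying Establishment: [seating capacity: 181 covers ≥ 204 covers? no] AND [Eligible Business (section 8)? no] AND [the establishment supplies food directly to the final consumer? no] → not satisfied.
section 7 — Tier VI Operation: [the establishment handles raw meat? no] AND [seating capacity: 181 covers ≥ 204 covers? no, so negated condition yes] → not satisfied.
section 3 — Tier VI Establishment: [Qualifying Establishment (section 6)? no] OR [the water supply is not from an approved source? no] OR [Tier VI Operation (section 7)? no] → not satisfied.
section 9 — Standard Outlet: Chargeable Business (section 10)? yes; Tier VI Establishment (section 3)? no; a documented food-safety management system is in place? yes — 2 of 3 hold (need ≥2) → satisfied.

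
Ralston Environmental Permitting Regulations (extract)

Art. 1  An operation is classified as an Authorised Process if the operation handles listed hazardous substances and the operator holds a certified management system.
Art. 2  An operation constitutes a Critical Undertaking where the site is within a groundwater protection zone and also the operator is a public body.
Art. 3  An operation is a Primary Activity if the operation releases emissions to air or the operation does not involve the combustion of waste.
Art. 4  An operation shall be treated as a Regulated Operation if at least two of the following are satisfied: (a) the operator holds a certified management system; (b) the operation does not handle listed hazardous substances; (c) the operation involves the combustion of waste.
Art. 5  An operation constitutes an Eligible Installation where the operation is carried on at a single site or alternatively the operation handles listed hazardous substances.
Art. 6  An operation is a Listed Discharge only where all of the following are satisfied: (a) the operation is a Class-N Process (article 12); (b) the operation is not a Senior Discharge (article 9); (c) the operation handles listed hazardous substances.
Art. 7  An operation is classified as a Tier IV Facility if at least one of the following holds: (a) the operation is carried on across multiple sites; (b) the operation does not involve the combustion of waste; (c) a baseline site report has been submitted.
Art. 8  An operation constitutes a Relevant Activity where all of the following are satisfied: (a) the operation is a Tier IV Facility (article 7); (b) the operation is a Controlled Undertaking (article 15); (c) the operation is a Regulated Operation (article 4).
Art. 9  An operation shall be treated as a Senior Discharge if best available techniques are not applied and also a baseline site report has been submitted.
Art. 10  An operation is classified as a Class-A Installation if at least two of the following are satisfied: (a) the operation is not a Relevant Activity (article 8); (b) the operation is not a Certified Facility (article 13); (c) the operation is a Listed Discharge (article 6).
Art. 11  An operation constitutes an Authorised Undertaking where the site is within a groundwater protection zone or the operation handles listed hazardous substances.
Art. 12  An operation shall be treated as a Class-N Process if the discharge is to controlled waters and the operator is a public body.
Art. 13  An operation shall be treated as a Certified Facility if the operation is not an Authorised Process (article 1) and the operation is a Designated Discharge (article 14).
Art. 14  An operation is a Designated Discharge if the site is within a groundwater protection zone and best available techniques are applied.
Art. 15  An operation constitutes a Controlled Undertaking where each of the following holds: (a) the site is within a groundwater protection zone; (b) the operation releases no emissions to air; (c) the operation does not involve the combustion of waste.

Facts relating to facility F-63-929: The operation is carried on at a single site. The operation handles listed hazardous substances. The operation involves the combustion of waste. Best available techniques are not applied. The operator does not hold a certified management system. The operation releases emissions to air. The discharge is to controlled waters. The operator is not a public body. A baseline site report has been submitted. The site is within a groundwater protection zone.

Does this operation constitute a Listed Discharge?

article 12 — Class-N Process: [the discharge is to controlled waters? yes] AND [the operator is a public body? no] → not satisfied.
article 9 — Senior Discharge: [best available techniques are not applied? yes] AND [a baseline site report has been submitted? yes] → satisfied.
article 6 — Listed Discharge: [Class-N Process (article 12)? no] AND [not a Senior Discharge (article 9)? no] AND [the operation handles listed hazardous substances? yes] → not satisfied.

No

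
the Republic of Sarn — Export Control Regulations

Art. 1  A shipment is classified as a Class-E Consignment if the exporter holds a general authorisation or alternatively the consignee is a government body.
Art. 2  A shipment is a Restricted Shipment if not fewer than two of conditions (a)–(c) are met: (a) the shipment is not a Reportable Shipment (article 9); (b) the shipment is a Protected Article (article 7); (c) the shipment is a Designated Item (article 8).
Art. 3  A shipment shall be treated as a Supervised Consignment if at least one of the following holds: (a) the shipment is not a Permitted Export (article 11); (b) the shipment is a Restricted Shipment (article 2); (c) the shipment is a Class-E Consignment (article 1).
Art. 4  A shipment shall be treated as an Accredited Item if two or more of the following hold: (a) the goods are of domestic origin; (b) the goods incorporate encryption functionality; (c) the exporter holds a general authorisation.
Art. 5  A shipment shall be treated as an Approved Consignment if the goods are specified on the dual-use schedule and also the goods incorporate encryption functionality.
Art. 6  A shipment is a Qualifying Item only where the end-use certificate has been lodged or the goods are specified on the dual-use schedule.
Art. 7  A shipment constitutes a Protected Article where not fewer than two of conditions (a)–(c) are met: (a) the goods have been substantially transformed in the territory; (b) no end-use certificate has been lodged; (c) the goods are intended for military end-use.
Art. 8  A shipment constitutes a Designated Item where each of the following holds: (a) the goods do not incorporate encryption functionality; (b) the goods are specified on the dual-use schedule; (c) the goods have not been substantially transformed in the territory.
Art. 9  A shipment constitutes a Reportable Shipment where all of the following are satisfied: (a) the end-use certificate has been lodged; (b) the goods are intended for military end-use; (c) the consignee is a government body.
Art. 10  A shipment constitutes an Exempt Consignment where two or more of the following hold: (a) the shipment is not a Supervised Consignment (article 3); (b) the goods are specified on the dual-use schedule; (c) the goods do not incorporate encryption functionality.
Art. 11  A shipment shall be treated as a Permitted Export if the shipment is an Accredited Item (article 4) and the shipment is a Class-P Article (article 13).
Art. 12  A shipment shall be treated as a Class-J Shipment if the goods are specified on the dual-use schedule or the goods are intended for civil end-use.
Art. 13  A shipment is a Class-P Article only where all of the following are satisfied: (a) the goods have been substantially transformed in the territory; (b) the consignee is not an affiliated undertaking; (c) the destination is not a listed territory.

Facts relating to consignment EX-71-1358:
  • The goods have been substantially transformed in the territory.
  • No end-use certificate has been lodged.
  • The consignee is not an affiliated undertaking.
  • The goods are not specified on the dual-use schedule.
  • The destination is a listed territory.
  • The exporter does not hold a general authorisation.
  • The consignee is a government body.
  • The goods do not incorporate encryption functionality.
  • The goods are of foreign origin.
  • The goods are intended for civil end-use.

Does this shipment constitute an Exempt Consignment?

No

article 4 — Accredited Item: the goods are of domestic origin? no; the goods incorporate encryption functionality? no; the exporter holds a general authorisation? no — 0 of 3 hold (need ≥2) → not satisfied.
article 13 — Class-P Article: [the goods have been substantially transformed in the territory? yes] AND [the consignee is not an affiliated undertaking? yes] AND [the destination is not a listed territory? no] → not satisfied.
article 11 — Permitted Export: [Accredited Item (article 4)? no] AND [Class-P Article (article 13)? no] → not satisfied.
article 9 — Reportable Shipment: [the end-use certificate has been lodged? no] AND [the goods are intended for military end-use? no] AND [the consignee is a government body? yes] → not satisfied.
article 7 — Protected Article: the goods have been substantially transformed in the territory? yes; no end-use certificate has been lodged? yes; the goods are intended for military end-use? no — 2 of 3 hold (need ≥2) → satisfied.
article 8 — Designated Item: [the goods do not incorporate encryption functionality? yes] AND [the goods are specified on the dual-use schedule? no] AND [the goods have not been substantially transformed in the territory? no] → not satisfied.
article 2 — Restricted Shipment: not a Reportable Shipment (article 9)? yes; Protected Article (article 7)? yes; Designated Item (article 8)? no — 2 of 3 hold (need ≥2) → satisfied.
article 1 — Class-E Consignment: [the exporter holds a general authorisation? no] OR [the consignee is a government body? yes] → satisfied.
article 3 — Supervised Consignment: [not a Permitted Export (article 11)? yes] OR [Restricted Shipment (article 2)? yes] OR [Class-E Consignment (article 1)? yes] → satisfied.
article 10 — Exempt Consignment: not a Supervised Consignment (article 3)? no; the goods are specified on the dual-use schedule? no; the goods do not incorporate encryption functionality? yes — 1 of 3 hold (need ≥2) → not satisfied.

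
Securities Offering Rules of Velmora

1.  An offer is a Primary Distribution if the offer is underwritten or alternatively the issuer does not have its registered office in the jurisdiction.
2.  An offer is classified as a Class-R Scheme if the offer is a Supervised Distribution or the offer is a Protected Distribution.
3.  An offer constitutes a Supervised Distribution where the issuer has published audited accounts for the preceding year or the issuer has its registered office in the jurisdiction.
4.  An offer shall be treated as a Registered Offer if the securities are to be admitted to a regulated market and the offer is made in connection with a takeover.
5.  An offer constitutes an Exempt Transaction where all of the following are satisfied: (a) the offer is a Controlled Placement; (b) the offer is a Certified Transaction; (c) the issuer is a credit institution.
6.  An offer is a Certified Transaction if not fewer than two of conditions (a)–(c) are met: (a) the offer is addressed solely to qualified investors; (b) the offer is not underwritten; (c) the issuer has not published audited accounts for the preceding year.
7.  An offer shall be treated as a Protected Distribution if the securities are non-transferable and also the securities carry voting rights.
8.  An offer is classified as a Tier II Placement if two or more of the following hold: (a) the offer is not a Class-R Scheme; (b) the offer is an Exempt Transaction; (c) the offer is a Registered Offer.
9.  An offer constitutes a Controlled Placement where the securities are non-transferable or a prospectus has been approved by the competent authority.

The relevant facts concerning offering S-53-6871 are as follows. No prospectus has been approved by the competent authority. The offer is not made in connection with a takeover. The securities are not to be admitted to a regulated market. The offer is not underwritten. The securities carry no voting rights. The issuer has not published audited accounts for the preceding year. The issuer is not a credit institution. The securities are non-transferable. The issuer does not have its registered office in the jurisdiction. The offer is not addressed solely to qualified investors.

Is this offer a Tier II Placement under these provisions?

No

Under paragraph 3: the issuer has published audited accounts for the preceding year? no; or the issuer has its registered office in the jurisdiction? no. So the offer is not a Supervised Distribution.
Under paragraph 7: the securities are non-transferable? yes; and the securities carry voting rights? no. So the offer is not a Protected Distribution.
Under paragraph 2: Supervised Distribution (paragraph 3)? no; or Protected Distribution (paragraph 7)? no. So the offer is not a Class-R Scheme.
Under paragraph 9: the securities are non-transferable? yes; or a prospectus has been approved by the competent authority? no. So the offer is a Controlled Placement.
Under paragraph 6: the offer is addressed solely to qualified investors? no; the offer is not underwritten? yes; the issuer has not published audited accounts for the preceding year? yes — 2 of 3 hold (need ≥2) → satisfied.
Under paragraph 5: Controlled Placement (paragraph 9)? yes; and Certified Transaction (paragraph 6)? yes; and the issuer is a credit institution? no. So the offer is not an Exempt Transaction.
Under paragraph 4: the securities are to be admitted to a regulated market? no; and the offer is made in connection with a takeover? no. So the offer is not a Registered Offer.
Under paragraph 8: not a Class-R Scheme (paragraph 2)? yes; Exempt Transaction (paragraph 5)? no; Registered Offer (paragraph 4)? no — 1 of 3 hold (need ≥2) → not satisfied.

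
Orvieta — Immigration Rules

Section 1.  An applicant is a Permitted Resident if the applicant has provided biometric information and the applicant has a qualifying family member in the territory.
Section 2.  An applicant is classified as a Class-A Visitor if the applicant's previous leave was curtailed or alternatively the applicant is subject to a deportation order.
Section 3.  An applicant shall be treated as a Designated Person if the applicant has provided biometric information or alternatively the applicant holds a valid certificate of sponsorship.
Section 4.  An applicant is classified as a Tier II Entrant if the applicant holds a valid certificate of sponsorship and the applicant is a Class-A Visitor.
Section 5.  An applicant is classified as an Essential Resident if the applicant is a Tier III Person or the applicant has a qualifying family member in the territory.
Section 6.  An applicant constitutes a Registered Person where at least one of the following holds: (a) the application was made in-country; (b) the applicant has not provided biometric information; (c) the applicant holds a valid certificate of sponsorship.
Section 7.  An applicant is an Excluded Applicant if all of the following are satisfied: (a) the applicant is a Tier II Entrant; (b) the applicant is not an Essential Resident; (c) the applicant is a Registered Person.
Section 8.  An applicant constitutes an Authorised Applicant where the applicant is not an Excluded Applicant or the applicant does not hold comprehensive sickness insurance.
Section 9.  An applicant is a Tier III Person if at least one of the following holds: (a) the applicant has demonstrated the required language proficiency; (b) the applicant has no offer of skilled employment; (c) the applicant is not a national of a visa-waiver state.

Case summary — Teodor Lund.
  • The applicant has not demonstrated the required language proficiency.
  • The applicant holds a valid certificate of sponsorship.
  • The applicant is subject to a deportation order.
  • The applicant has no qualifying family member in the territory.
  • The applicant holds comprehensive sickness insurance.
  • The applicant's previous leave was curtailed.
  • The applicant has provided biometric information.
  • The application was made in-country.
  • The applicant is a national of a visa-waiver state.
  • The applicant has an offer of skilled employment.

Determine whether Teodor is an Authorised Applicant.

section 2 — Class-A Visitor: [the applicant's previous leave was curtailed? yes] OR [the applicant is subject to a deportation order? yes] → satisfied.
section 4 — Tier II Entrant: [the applicant holds a valid certificate of sponsorship? yes] AND [Class-A Visitor (section 2)? yes] → satisfied.
section 9 — Tier III Person: [the applicant has demonstrated the required language proficiency? no] OR [the applicant has no offer of skilled employment? no] OR [the applicant is not a national of a visa-waiver state? no] → not satisfied.
section 5 — Essential Resident: [Tier III Person (section 9)? no] OR [the applicant has a qualifying family member in the territory? no] → not satisfied.
section 6 — Registered Person: [the application was made in-country? yes] OR [the applicant has not provided biometric information? no] OR [the applicant holds a valid certificate of sponsorship? yes] → satisfied.
section 7 — Excluded Applicant: [Tier II Entrant (section 4)? yes] AND [not an Essential Resident (section 5)? yes] AND [Registered Person (section 6)? yes] → satisfied.
section 8 — Authorised Applicant: [not an Excluded Applicant (section 7)? no] OR [the applicant does not hold comprehensive sickness insurance? no] → not satisfied.

No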